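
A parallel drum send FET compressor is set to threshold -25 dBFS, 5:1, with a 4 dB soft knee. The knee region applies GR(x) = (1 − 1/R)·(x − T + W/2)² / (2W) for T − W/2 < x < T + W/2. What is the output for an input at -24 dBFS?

-24.9 dBFS

x − T + W/2 = -24 − (-25) + 2 = 3.
GR = (1 − 1/5) × 3² / 8 = 0.8 × 9 / 8 = 0.9 dB.
Output = -24 − 0.9 = -24.9 dBFS.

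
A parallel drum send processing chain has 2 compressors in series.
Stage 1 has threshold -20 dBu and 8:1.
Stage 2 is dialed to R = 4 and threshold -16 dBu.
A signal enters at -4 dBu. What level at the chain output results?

Stage 1: 16 dB above -20 dBu, reduced 8:1 to 2 dB above → -18 dBu.
Stage 2: -18 dBu is at or below the -16 dBu threshold — no compression; output -18 dBu.

-18 dBu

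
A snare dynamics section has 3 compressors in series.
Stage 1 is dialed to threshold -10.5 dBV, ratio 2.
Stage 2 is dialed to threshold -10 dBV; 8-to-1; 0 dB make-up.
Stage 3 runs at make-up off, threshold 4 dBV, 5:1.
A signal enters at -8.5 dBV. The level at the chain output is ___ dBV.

Stage 1: 2 dB above -10.5 dBV, reduced 2:1 to 1 dB above → -9.5 dBV.
Stage 2: overshoot 0.5 dB → 0.5/8 = 0.0625 dB → -9.9375 dBV.
Stage 3: -9.9375 dBV ≤ 4 dBV, so stage 3 doesn't engage; output -9.9375 dBV.

-9.9375 dBV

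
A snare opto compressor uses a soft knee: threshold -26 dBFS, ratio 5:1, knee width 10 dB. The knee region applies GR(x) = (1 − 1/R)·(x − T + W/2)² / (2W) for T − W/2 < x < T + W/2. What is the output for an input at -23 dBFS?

-25.56 dBFS

x − T + W/2 = -23 − (-26) + 5 = 8.
GR = (1 − 1/5) × 8² / 20 = 0.8 × 64 / 20 = 2.56 dB.
Output = -23 − 2.56 = -25.56 dBFS.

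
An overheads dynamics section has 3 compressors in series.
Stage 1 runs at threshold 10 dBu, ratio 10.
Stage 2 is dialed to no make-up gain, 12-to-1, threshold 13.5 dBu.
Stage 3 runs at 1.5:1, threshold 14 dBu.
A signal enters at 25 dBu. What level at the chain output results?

Stage 1: overshoot 15 dB → 15/10 = 1.5 dB → 11.5 dBu.
Stage 2: below threshold (11.5 ≤ 13.5); passes unchanged; output 11.5 dBu.
Stage 3: below threshold (11.5 ≤ 14); passes unchanged; output 11.5 dBu.

11.5 dBu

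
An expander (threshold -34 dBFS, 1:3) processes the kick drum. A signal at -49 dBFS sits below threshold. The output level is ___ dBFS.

Below threshold, a 1:3 expander applies gain = (3−1)×(T − x) of attenuation.
(3−1) × 15 = 30 dB, so output = -49 − 30 = -79 dBFS.

-79 dBFS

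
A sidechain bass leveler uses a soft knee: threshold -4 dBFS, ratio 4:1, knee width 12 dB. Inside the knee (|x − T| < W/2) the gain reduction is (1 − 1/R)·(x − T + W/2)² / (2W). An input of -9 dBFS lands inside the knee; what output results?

-9.03125 dBFS

x − T + W/2 = -9 − (-4) + 6 = 1.
GR = (1 − 1/4) × 1² / 24 = 0.75 × 1 / 24 = 0.03125 dB.
Output = -9 − 0.03125 = -9.03125 dBFS.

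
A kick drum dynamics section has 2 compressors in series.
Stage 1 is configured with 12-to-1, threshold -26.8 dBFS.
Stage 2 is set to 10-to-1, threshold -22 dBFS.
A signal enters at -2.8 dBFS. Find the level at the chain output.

-24.8 dBFS

Stage 1: 24 dB above -26.8 dBFS, reduced 12:1 to 2 dB above → -24.8 dBFS.
Stage 2: -24.8 dBFS is at or below the -22 dBFS threshold — no compression; output -24.8 dBFS.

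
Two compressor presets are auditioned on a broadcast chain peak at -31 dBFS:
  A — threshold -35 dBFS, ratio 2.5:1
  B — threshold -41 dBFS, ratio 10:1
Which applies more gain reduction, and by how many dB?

B, by 6.6 dB

A: 4 dB over, compressed to 1.6 dB over, so 2.4 dB of GR.
B: 10 dB over, compressed to 1 dB over, so 9 dB of GR.
B applies 6.6 dB more gain reduction.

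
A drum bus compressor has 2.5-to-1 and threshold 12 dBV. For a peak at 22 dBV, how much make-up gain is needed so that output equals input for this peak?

6 dB

Overshoot 10 dB → 10/2.5 = 4 dB after compression, so the compressed level is 12 + 4 = 16 dBV.
Make-up = target − compressed = 22 − 16 = 6 dB.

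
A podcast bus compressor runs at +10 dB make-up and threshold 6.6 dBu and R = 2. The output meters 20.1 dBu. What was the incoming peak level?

13.6 dBu

Before make-up, the level was 20.1 − 10 = 10.1 dBu.
That's 3.5 dB above the 6.6 dBu threshold.
Undo the ratio: input overshoot = 3.5 × 2 = 7 dB, giving input = 13.6 dBu.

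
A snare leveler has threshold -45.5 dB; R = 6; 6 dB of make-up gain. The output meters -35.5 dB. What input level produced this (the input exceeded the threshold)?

-21.5 dB

Stripping the +6 dB make-up gives -41.5 dB at the gain stage.
Post-compression overshoot = -41.5 − (-45.5) = 4 dB.
Undo the ratio: input overshoot = 4 × 6 = 24 dB, giving input = -21.5 dB.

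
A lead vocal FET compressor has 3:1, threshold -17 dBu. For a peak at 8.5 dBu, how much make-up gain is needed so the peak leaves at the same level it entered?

Without make-up, output = threshold + overshoot/3 = -17 + 8.5 = -8.5 dBu.
Gap to target: 17 dB.

17 dB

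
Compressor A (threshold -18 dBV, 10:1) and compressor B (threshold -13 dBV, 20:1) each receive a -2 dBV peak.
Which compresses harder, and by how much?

A: 16 dB over, compressed to 1.6 dB over, so 14.4 dB of GR.
B: 11 dB over, compressed to 0.55 dB over, so 10.45 dB of GR.
Difference: 3.95 dB in favour of A.

A, by 3.95 dB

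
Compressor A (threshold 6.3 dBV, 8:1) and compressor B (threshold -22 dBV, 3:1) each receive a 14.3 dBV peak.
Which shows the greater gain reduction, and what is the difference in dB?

A: GR = 8 − 8/8 = 7 dB.
B: GR = 36.3 − 36.3/3 = 24.2 dB.
Difference: 17.2 dB in favour of B.

B, by 17.2 dB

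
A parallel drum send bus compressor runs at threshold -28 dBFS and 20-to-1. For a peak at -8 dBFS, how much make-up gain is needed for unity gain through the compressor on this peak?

19 dB

The peak compresses to -28 + 20/20 = -27 dBFS.
To reach -8 dBFS requires -8 − (-27) = 19 dB of make-up.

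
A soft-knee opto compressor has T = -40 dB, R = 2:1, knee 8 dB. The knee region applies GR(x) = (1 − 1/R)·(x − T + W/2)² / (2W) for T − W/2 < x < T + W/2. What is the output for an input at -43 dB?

x − T + W/2 = -43 − (-40) + 4 = 1.
GR = (1 − 1/2) × 1² / 16 = 0.5 × 1 / 16 = 0.03125 dB.
Output = -43 − 0.03125 = -43.03125 dB.

-43.03125 dB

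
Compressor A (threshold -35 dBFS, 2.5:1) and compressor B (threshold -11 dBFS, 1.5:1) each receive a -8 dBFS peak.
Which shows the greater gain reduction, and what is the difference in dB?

A: 27 dB over, compressed to 10.8 dB over, so 16.2 dB of GR.
B: 3 dB over, compressed to 2 dB over, so 1 dB of GR.
A reduces 15.2 dB more.

A, by 15.2 dB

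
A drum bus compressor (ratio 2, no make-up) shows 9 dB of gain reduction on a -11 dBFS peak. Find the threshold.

-29 dBFS

Gain reduction = -11 − (-20) = 9 dB; output overshoot = GR / (R − 1) = 9 / 1 = 9 dB.
Threshold = output − output overshoot = -20 − 9 = -29 dBFS.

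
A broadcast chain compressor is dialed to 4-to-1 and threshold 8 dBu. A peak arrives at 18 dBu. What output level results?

Overshoot: 18 − 8 = 10 dB.
The 10 dB excess becomes 2.5 dB after 4:1 reduction.
So the level is 8 + 2.5 = 10.5 dBu.

10.5 dBu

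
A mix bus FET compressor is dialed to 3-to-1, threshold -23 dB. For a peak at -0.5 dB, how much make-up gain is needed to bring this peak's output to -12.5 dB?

3 dB

The peak compresses to -23 + 22.5/3 = -15.5 dB.
To reach -12.5 dB requires -12.5 − (-15.5) = 3 dB of make-up.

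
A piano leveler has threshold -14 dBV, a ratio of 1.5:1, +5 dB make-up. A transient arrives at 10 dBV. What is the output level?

The input is 24 dB above the -14 dBV threshold.
At 1.5:1 the overshoot is divided by 1.5, leaving 16 dB above threshold.
That puts the output at 2 dBV; make-up adds 5 dB, giving 7 dBV.

7 dBV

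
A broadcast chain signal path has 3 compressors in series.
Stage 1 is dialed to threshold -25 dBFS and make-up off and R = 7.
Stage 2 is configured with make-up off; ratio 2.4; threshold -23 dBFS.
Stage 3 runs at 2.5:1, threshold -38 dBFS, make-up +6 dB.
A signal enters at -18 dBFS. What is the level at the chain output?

-26.4 dBFS

Stage 1: 7 dB above -25 dBFS, reduced 7:1 to 1 dB above → -24 dBFS.
Stage 2: below threshold (-24 ≤ -23); passes unchanged; output -24 dBFS.
Stage 3: -24 dBFS is 14 dB over -38 dBFS; at 2.5:1 that becomes 5.6 dB over, giving -32.4 dBFS; +6 dB make-up → -26.4 dBFS.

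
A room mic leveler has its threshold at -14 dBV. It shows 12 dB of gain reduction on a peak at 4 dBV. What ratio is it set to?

Input overshoot = 4 − (-14) = 18 dB.
Output overshoot = 18 − 12 = 6 dB.
Ratio = input overshoot / output overshoot = 18 / 6 = 3.

3:1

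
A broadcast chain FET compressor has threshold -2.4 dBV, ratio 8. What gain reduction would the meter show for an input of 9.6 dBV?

9.6 dBV exceeds the threshold by 12 dB.
At 8:1, output sits 12/8 = 1.5 dB above threshold.
GR = overshoot in − overshoot out = 12 − 1.5 = 10.5 dB.

10.5 dB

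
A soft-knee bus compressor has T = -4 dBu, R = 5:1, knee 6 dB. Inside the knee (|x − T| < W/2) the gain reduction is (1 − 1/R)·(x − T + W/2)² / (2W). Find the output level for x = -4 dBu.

x − T + W/2 = -4 − (-4) + 3 = 3.
GR = (1 − 1/5) × 3² / 12 = 0.8 × 9 / 12 = 0.6 dB.
Output = -4 − 0.6 = -4.6 dBu.

-4.6 dBu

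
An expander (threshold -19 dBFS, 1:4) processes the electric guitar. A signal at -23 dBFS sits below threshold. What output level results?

-35 dBFS

The input is 4 dB below the -19 dBFS threshold.
A 1:4 expander multiplies undershoot by 4: 4 × 4 = 16 dB below threshold.
Output = -19 − 16 = -35 dBFS.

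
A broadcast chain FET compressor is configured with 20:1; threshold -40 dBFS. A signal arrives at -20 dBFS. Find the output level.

-39 dBFS

-20 dBFS sits 20 dB over threshold.
20:1 compression reduces that to 20/20 = 1 dB over.
So the level is -40 + 1 = -39 dBFS.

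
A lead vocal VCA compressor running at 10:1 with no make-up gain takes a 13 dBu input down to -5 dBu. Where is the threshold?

-7 dBu

Input is 20 dB above T (since output overshoot × R = input overshoot: (-5 − T)·10 = 13 − T gives T = -7 dBu).
Check: -7 + (13 − (-7))/10 = -7 + 2 = -5 dBu. ✓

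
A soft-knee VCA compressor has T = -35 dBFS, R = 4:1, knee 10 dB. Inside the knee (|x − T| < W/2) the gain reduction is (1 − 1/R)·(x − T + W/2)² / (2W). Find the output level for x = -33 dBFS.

-34.8375 dBFS

x − T + W/2 = -33 − (-35) + 5 = 7.
GR = (1 − 1/4) × 7² / 20 = 0.75 × 49 / 20 = 1.8375 dB.
Output = -33 − 1.8375 = -34.8375 dBFS.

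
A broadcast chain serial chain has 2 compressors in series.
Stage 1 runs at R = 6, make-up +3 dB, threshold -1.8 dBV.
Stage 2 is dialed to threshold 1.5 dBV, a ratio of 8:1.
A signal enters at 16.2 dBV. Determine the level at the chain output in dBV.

1.8375 dBV

Stage 1: 16.2 dBV is 18 dB over -1.8 dBV; at 6:1 that becomes 3 dB over, giving 1.2 dBV; +3 dB make-up → 4.2 dBV.
Stage 2: 2.7 dB above 1.5 dBV, reduced 8:1 to 0.3375 dB above → 1.8375 dBV.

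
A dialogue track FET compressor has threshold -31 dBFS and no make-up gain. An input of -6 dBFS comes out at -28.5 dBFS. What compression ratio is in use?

Input overshoot = -6 − (-31) = 25 dB; output overshoot = -28.5 − (-31) = 2.5 dB.
Ratio = 25 / 2.5 = 10.

10:1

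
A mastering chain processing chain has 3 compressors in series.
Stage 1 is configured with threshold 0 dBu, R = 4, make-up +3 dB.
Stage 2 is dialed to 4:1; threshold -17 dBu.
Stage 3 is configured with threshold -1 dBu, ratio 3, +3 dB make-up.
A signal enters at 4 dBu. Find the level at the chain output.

Stage 1: 4 dBu is 4 dB over 0 dBu; at 4:1 that becomes 1 dB over, giving 1 dBu; +3 dB make-up → 4 dBu.
Stage 2: 21 dB above -17 dBu, reduced 4:1 to 5.25 dB above → -11.75 dBu.
Stage 3: -11.75 dBu is at or below the -1 dBu threshold — no compression; make-up brings it to -8.75 dBu.

-8.75 dBu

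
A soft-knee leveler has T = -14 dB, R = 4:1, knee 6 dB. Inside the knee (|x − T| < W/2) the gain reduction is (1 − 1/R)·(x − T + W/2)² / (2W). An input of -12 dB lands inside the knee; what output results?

-13.5625 dB

x − T + W/2 = -12 − (-14) + 3 = 5.
GR = (1 − 1/4) × 5² / 12 = 0.75 × 25 / 12 = 1.5625 dB.
Output = -12 − 1.5625 = -13.5625 dB.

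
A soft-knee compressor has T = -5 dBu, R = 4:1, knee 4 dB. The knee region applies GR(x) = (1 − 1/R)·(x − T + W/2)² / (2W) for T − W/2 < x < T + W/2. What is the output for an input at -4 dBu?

x − T + W/2 = -4 − (-5) + 2 = 3.
GR = (1 − 1/4) × 3² / 8 = 0.75 × 9 / 8 = 0.84375 dB.
Output = -4 − 0.84375 = -4.84375 dBu.

-4.84375 dBu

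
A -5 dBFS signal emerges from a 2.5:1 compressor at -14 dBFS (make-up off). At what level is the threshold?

-20 dBFS

Gain reduction = -5 − (-14) = 9 dB; output overshoot = GR / (R − 1) = 9 / 1.5 = 6 dB.
Threshold = output − output overshoot = -14 − 6 = -20 dBFS.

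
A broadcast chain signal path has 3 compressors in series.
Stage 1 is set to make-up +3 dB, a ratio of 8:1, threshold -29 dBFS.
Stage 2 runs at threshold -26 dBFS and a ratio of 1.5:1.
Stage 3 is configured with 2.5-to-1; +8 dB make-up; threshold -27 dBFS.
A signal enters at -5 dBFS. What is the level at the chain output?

Stage 1: 24 dB above -29 dBFS, reduced 8:1 to 3 dB above → -26 dBFS; +3 dB make-up → -23 dBFS.
Stage 2: -23 dBFS is 3 dB over -26 dBFS; at 1.5:1 that becomes 2 dB over, giving -24 dBFS.
Stage 3: 3 dB above -27 dBFS, reduced 2.5:1 to 1.2 dB above → -25.8 dBFS; +8 dB make-up → -17.8 dBFS.

-17.8 dBFS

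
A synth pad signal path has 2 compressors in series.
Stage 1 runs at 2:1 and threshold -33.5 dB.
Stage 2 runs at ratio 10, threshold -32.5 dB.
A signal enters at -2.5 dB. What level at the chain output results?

-31.05 dB

Stage 1: overshoot 31 dB → 31/2 = 15.5 dB → -18 dB.
Stage 2: overshoot 14.5 dB → 14.5/10 = 1.45 dB → -31.05 dB.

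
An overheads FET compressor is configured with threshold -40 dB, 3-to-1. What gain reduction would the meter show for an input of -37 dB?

2 dB

Overshoot = -37 − (-40) = 3 dB.
At 3:1, output sits 3/3 = 1 dB above threshold.
GR = overshoot in − overshoot out = 3 − 1 = 2 dB.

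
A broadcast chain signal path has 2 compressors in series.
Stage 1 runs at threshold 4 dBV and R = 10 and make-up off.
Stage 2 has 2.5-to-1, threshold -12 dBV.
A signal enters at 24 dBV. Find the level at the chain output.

-4.8 dBV

Stage 1: 20 dB above 4 dBV, reduced 10:1 to 2 dB above → 6 dBV.
Stage 2: 18 dB above -12 dBV, reduced 2.5:1 to 7.2 dB above → -4.8 dBV.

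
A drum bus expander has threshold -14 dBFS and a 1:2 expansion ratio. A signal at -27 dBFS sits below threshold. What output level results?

-40 dBFS

The input is 13 dB below the -14 dBFS threshold.
A 1:2 expander multiplies undershoot by 2: 13 × 2 = 26 dB below threshold.
Output = -14 − 26 = -40 dBFS.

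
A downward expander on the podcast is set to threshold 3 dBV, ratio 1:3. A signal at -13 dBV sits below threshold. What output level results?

The input is 16 dB below the 3 dBV threshold.
A 1:3 expander multiplies undershoot by 3: 16 × 3 = 48 dB below threshold.
Output = 3 − 48 = -45 dBV.

-45 dBV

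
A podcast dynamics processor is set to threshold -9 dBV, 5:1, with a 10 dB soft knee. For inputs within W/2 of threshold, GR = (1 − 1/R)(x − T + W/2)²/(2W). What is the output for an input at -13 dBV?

x − T + W/2 = -13 − (-9) + 5 = 1.
GR = (1 − 1/5) × 1² / 20 = 0.8 × 1 / 20 = 0.04 dB.
Output = -13 − 0.04 = -13.04 dBV.

-13.04 dBV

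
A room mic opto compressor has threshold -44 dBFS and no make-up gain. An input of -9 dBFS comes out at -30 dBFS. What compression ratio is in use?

2.5:1

Input overshoot = -9 − (-44) = 35 dB; output overshoot = -30 − (-44) = 14 dB.
Ratio = 35 / 14 = 2.5.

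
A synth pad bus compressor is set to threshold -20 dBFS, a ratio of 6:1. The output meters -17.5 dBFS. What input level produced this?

-5 dBFS

That's 2.5 dB above the -20 dBFS threshold.
Before 6:1 compression the overshoot was 2.5 × 6 = 15 dB, so input = -20 + 15 = -5 dBFS.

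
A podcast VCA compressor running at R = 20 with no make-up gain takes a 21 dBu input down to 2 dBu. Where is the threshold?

1 dBu

Gain reduction = 21 − 2 = 19 dB; output overshoot = GR / (R − 1) = 19 / 19 = 1 dB.
Threshold = output − output overshoot = 2 − 1 = 1 dBu.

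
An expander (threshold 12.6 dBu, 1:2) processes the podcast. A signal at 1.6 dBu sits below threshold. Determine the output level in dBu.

-9.4 dBu

The input is 11 dB below the 12.6 dBu threshold.
A 1:2 expander multiplies undershoot by 2: 11 × 2 = 22 dB below threshold.
Output = 12.6 − 22 = -9.4 dBu.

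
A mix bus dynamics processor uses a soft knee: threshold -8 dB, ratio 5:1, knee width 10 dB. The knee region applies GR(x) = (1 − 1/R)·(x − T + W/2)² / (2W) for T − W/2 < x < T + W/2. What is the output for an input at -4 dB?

-7.24 dB

x − T + W/2 = -4 − (-8) + 5 = 9.
GR = (1 − 1/5) × 9² / 20 = 0.8 × 81 / 20 = 3.24 dB.
Output = -4 − 3.24 = -7.24 dB.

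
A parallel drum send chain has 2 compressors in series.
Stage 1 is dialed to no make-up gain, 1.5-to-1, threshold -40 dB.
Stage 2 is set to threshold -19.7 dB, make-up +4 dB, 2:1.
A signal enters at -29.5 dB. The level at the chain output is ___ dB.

Stage 1: -29.5 dB is 10.5 dB over -40 dB; at 1.5:1 that becomes 7 dB over, giving -33 dB.
Stage 2: below threshold (-33 ≤ -19.7); passes unchanged; make-up brings it to -29 dB.

-29 dB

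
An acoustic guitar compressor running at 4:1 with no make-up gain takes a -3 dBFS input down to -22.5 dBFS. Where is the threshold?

-29 dBFS

Gain reduction = -3 − (-22.5) = 19.5 dB; output overshoot = GR / (R − 1) = 19.5 / 3 = 6.5 dB.
Threshold = output − output overshoot = -22.5 − 6.5 = -29 dBFS.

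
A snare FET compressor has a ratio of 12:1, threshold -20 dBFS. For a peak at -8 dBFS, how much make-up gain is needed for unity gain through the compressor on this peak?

Overshoot 12 dB → 12/12 = 1 dB after compression, so the compressed level is -20 + 1 = -19 dBFS.
Make-up = target − compressed = -8 − (-19) = 11 dB.

11 dB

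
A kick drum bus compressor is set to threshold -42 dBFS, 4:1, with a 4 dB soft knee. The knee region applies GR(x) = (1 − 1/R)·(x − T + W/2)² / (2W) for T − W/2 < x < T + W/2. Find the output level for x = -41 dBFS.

-41.84375 dBFS

x − T + W/2 = -41 − (-42) + 2 = 3.
GR = (1 − 1/4) × 3² / 8 = 0.75 × 9 / 8 = 0.84375 dB.
Output = -41 − 0.84375 = -41.84375 dBFS.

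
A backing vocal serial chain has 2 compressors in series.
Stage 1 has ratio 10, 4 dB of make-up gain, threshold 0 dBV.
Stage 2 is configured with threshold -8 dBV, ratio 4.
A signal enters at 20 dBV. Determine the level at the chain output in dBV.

-4.5 dBV

Stage 1: 20 dBV is 20 dB over 0 dBV; at 10:1 that becomes 2 dB over, giving 2 dBV; +4 dB make-up → 6 dBV.
Stage 2: overshoot 14 dB → 14/4 = 3.5 dB → -4.5 dBV.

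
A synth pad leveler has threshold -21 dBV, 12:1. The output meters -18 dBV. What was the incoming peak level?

15 dBV

Post-compression overshoot = -18 − (-21) = 3 dB.
Undo the ratio: input overshoot = 3 × 12 = 36 dB, giving input = 15 dBV.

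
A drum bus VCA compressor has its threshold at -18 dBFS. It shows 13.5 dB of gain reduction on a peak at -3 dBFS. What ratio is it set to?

10:1

Input overshoot = -3 − (-18) = 15 dB.
Output overshoot = 15 − 13.5 = 1.5 dB.
Ratio = input overshoot / output overshoot = 15 / 1.5 = 10.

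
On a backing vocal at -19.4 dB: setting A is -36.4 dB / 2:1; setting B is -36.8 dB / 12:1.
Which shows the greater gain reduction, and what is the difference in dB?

A: 17 dB over, compressed to 8.5 dB over, so 8.5 dB of GR.
B: 17.4 dB over, compressed to 1.45 dB over, so 15.95 dB of GR.
B applies 7.45 dB more gain reduction.

B, by 7.45 dB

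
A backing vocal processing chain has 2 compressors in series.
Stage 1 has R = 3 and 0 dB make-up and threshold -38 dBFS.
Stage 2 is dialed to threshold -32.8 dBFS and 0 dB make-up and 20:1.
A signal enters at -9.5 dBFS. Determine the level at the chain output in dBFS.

Stage 1: -9.5 dBFS is 28.5 dB over -38 dBFS; at 3:1 that becomes 9.5 dB over, giving -28.5 dBFS.
Stage 2: 4.3 dB above -32.8 dBFS, reduced 20:1 to 0.215 dB above → -32.585 dBFS.

-32.585 dBFS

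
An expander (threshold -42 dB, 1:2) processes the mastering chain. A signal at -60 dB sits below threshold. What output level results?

-78 dB

The input is 18 dB below the -42 dB threshold.
A 1:2 expander multiplies undershoot by 2: 18 × 2 = 36 dB below threshold.
Output = -42 − 36 = -78 dB.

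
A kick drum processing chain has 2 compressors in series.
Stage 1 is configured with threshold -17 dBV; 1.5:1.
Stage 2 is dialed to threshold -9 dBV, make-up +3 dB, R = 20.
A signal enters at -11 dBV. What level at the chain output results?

Stage 1: -11 dBV is 6 dB over -17 dBV; at 1.5:1 that becomes 4 dB over, giving -13 dBV.
Stage 2: below threshold (-13 ≤ -9); passes unchanged; make-up brings it to -10 dBV.

-10 dBV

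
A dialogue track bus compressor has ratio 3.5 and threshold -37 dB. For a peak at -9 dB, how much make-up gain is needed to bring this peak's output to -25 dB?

4 dB

Without make-up, output = threshold + overshoot/3.5 = -37 + 8 = -29 dB.
Gap to target: 4 dB.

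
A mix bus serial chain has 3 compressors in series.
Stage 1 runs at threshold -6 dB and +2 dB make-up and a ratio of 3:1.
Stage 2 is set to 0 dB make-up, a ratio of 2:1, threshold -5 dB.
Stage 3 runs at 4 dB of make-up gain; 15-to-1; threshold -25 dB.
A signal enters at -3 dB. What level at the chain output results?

-19.6 dB

Stage 1: -3 dB is 3 dB over -6 dB; at 3:1 that becomes 1 dB over, giving -5 dB; +2 dB make-up → -3 dB.
Stage 2: overshoot 2 dB → 2/2 = 1 dB → -4 dB.
Stage 3: 21 dB above -25 dB, reduced 15:1 to 1.4 dB above → -23.6 dB; +4 dB make-up → -19.6 dB.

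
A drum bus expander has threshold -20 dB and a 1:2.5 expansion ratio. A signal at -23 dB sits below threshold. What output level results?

-27.5 dB

Below threshold, a 1:2.5 expander applies gain = (2.5−1)×(T − x) of attenuation.
(2.5−1) × 3 = 4.5 dB, so output = -23 − 4.5 = -27.5 dB.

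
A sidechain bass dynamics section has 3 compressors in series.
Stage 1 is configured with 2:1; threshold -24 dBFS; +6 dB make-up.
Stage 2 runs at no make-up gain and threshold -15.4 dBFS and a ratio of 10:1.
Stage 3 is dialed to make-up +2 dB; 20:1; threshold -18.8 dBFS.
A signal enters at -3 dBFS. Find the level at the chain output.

-16.5905 dBFS

Stage 1: 21 dB above -24 dBFS, reduced 2:1 to 10.5 dB above → -13.5 dBFS; +6 dB make-up → -7.5 dBFS.
Stage 2: 7.9 dB above -15.4 dBFS, reduced 10:1 to 0.79 dB above → -14.61 dBFS.
Stage 3: overshoot 4.19 dB → 4.19/20 = 0.2095 dB → -18.5905 dBFS; +2 dB make-up → -16.5905 dBFS.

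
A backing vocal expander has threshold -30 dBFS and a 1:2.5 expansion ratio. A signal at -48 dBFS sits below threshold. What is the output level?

-75 dBFS

Undershoot = (-30) − (-48) = 18 dB.
At 1:2.5, that expands to 45 dB under threshold.
Output = -30 − 45 = -75 dBFS.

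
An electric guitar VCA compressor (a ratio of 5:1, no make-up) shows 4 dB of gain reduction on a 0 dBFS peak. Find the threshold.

-5 dBFS

Gain reduction = 0 − (-4) = 4 dB; output overshoot = GR / (R − 1) = 4 / 4 = 1 dB.
Threshold = output − output overshoot = -4 − 1 = -5 dBFS.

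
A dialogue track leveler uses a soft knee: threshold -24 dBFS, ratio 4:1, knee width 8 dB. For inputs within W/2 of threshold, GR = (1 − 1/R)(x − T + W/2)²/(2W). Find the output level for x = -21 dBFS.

-23.296875 dBFS

x − T + W/2 = -21 − (-24) + 4 = 7.
GR = (1 − 1/4) × 7² / 16 = 0.75 × 49 / 16 = 2.296875 dB.
Output = -21 − 2.296875 = -23.296875 dBFS.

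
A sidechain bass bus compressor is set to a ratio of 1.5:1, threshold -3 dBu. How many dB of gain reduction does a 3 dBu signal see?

2 dB

3 dBu exceeds the threshold by 6 dB.
At 1.5:1, output sits 6/1.5 = 4 dB above threshold.
So the signal is attenuated by 6 − 4 = 2 dB.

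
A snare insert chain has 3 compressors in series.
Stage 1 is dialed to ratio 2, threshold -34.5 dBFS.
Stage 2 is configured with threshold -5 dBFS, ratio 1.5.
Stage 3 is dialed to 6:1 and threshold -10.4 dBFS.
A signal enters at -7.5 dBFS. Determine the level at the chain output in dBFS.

-21 dBFS

Stage 1: -7.5 dBFS is 27 dB over -34.5 dBFS; at 2:1 that becomes 13.5 dB over, giving -21 dBFS.
Stage 2: below threshold (-21 ≤ -5); passes unchanged; output -21 dBFS.
Stage 3: -21 dBFS is at or below the -10.4 dBFS threshold — no compression; output -21 dBFS.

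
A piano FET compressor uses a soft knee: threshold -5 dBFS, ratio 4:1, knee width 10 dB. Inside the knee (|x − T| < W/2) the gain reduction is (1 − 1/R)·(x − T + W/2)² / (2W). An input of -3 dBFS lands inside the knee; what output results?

x − T + W/2 = -3 − (-5) + 5 = 7.
GR = (1 − 1/4) × 7² / 20 = 0.75 × 49 / 20 = 1.8375 dB.
Output = -3 − 1.8375 = -4.8375 dBFS.

-4.8375 dBFS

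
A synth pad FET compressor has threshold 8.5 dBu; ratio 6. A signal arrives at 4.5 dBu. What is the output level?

4.5 dBu

4.5 dBu is 4 dB below the 8.5 dBu threshold, so no gain reduction is applied.
Output = input = 4.5 dBu.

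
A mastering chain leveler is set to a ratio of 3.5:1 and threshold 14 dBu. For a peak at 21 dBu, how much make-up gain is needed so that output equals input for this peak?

5 dB

Overshoot 7 dB → 7/3.5 = 2 dB after compression, so the compressed level is 14 + 2 = 16 dBu.
Make-up = target − compressed = 21 − 16 = 5 dB.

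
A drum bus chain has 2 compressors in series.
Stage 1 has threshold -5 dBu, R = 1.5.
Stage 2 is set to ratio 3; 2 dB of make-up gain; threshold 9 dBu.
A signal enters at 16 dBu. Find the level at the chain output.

Stage 1: 16 dBu is 21 dB over -5 dBu; at 1.5:1 that becomes 14 dB over, giving 9 dBu.
Stage 2: 9 dBu is at or below the 9 dBu threshold — no compression; make-up brings it to 11 dBu.

11 dBu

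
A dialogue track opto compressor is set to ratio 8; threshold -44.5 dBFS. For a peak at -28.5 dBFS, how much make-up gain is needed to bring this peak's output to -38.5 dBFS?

4 dB

The peak compresses to -44.5 + 16/8 = -42.5 dBFS.
To reach -38.5 dBFS requires -38.5 − (-42.5) = 4 dB of make-up.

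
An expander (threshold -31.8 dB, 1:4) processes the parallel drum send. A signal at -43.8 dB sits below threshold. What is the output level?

The input is 12 dB below the -31.8 dB threshold.
A 1:4 expander multiplies undershoot by 4: 12 × 4 = 48 dB below threshold.
Output = -31.8 − 48 = -79.8 dB.

-79.8 dB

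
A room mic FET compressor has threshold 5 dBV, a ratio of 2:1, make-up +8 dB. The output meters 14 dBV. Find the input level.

Remove make-up: 14 − 8 = 6 dBV.
Post-compression overshoot = 6 − 5 = 1 dB.
Input overshoot = R × output overshoot = 2 dB → input = 5 + 2 = 7 dBV.

7 dBV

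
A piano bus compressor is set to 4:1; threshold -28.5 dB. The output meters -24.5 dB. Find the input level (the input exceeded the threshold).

-12.5 dB

Post-compression overshoot = -24.5 − (-28.5) = 4 dB.
Undo the ratio: input overshoot = 4 × 4 = 16 dB, giving input = -12.5 dB.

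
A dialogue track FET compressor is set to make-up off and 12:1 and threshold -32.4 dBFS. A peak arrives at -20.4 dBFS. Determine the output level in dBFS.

-31.4 dBFS

The input is 12 dB above the -32.4 dBFS threshold.
At 12:1 the overshoot is divided by 12, leaving 1 dB above threshold.
Output = -32.4 + 1 = -31.4 dBFS.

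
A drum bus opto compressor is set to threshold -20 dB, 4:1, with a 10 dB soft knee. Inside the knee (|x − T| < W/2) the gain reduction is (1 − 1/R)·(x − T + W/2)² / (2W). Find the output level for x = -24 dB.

-24.0375 dB

x − T + W/2 = -24 − (-20) + 5 = 1.
GR = (1 − 1/4) × 1² / 20 = 0.75 × 1 / 20 = 0.0375 dB.
Output = -24 − 0.0375 = -24.0375 dB.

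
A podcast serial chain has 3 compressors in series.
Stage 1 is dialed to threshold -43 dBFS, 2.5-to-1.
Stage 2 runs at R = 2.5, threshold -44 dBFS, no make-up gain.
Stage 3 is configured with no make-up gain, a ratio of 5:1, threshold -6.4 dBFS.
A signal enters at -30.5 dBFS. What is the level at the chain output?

-41.6 dBFS

Stage 1: 12.5 dB above -43 dBFS, reduced 2.5:1 to 5 dB above → -38 dBFS.
Stage 2: 6 dB above -44 dBFS, reduced 2.5:1 to 2.4 dB above → -41.6 dBFS.
Stage 3: below threshold (-41.6 ≤ -6.4); passes unchanged; output -41.6 dBFS.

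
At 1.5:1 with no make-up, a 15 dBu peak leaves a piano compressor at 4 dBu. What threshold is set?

Input is 33 dB above T (since output overshoot × R = input overshoot: (4 − T)·1.5 = 15 − T gives T = -18 dBu).
Check: -18 + (15 − (-18))/1.5 = -18 + 22 = 4 dBu. ✓

-18 dBu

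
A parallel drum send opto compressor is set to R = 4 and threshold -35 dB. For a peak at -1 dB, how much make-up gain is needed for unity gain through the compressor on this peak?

Overshoot 34 dB → 34/4 = 8.5 dB after compression, so the compressed level is -35 + 8.5 = -26.5 dB.
Make-up = target − compressed = -1 − (-26.5) = 25.5 dB.

25.5 dB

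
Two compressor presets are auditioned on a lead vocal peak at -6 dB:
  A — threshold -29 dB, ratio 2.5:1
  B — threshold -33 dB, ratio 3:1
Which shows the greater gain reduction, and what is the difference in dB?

A: overshoot 23 dB → output overshoot 9.2 dB → GR 13.8 dB.
B: overshoot 27 dB → output overshoot 9 dB → GR 18 dB.
B applies 4.2 dB more gain reduction.

B, by 4.2 dB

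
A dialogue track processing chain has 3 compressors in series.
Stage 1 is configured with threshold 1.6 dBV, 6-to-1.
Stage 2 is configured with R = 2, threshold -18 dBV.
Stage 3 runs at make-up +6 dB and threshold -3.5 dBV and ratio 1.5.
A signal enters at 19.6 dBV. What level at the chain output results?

-0.7 dBV

Stage 1: 19.6 dBV is 18 dB over 1.6 dBV; at 6:1 that becomes 3 dB over, giving 4.6 dBV.
Stage 2: 4.6 dBV is 22.6 dB over -18 dBV; at 2:1 that becomes 11.3 dB over, giving -6.7 dBV.
Stage 3: -6.7 dBV ≤ -3.5 dBV, so stage 3 doesn't engage; make-up brings it to -0.7 dBV.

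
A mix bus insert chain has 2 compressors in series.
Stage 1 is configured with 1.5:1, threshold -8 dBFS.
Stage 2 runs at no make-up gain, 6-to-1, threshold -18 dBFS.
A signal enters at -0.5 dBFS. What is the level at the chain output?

Stage 1: -0.5 dBFS is 7.5 dB over -8 dBFS; at 1.5:1 that becomes 5 dB over, giving -3 dBFS.
Stage 2: 15 dB above -18 dBFS, reduced 6:1 to 2.5 dB above → -15.5 dBFS.

-15.5 dBFS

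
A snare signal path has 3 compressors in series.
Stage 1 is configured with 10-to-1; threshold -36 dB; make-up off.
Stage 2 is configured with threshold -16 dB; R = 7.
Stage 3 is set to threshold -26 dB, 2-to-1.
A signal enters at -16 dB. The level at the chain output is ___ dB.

-34 dB

Stage 1: overshoot 20 dB → 20/10 = 2 dB → -34 dB.
Stage 2: below threshold (-34 ≤ -16); passes unchanged; output -34 dB.
Stage 3: -34 dB is at or below the -26 dB threshold — no compression; output -34 dB.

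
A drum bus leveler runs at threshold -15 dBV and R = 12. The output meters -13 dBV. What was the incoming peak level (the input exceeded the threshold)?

The compressed level sits -13 − (-15) = 2 dB over threshold.
Input overshoot = R × output overshoot = 24 dB → input = -15 + 24 = 9 dBV.

9 dBV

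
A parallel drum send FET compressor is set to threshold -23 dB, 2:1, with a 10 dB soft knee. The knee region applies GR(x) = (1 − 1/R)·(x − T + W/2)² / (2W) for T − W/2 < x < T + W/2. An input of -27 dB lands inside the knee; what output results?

x − T + W/2 = -27 − (-23) + 5 = 1.
GR = (1 − 1/2) × 1² / 20 = 0.5 × 1 / 20 = 0.025 dB.
Output = -27 − 0.025 = -27.025 dB.

-27.025 dB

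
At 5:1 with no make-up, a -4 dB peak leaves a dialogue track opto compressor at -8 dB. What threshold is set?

-9 dB

Gain reduction = -4 − (-8) = 4 dB; output overshoot = GR / (R − 1) = 4 / 4 = 1 dB.
Threshold = output − output overshoot = -8 − 1 = -9 dB.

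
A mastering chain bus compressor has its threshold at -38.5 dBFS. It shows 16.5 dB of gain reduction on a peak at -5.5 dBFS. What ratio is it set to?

Input overshoot = -5.5 − (-38.5) = 33 dB.
Output overshoot = 33 − 16.5 = 16.5 dB.
Ratio = input overshoot / output overshoot = 33 / 16.5 = 2.

2:1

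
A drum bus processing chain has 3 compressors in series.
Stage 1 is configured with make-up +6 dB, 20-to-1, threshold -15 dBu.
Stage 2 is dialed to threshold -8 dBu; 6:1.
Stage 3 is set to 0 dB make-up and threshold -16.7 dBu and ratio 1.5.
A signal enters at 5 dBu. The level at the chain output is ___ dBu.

-10.9 dBu

Stage 1: overshoot 20 dB → 20/20 = 1 dB → -14 dBu; +6 dB make-up → -8 dBu.
Stage 2: -8 dBu ≤ -8 dBu, so stage 2 doesn't engage; output -8 dBu.
Stage 3: -8 dBu is 8.7 dB over -16.7 dBu; at 1.5:1 that becomes 5.8 dB over, giving -10.9 dBu.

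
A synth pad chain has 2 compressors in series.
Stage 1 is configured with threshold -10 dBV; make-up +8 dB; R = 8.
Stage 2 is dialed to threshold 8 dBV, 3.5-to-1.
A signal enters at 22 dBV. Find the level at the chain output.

Stage 1: 32 dB above -10 dBV, reduced 8:1 to 4 dB above → -6 dBV; +8 dB make-up → 2 dBV.
Stage 2: below threshold (2 ≤ 8); passes unchanged; output 2 dBV.

2 dBV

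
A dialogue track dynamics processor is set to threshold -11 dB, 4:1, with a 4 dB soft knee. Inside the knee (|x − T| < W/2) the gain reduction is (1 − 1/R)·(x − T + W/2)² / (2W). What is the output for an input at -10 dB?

x − T + W/2 = -10 − (-11) + 2 = 3.
GR = (1 − 1/4) × 3² / 8 = 0.75 × 9 / 8 = 0.84375 dB.
Output = -10 − 0.84375 = -10.84375 dB.

-10.84375 dB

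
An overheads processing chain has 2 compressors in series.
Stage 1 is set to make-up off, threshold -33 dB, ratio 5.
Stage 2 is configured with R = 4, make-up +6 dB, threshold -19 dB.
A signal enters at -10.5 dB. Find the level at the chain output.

Stage 1: 22.5 dB above -33 dB, reduced 5:1 to 4.5 dB above → -28.5 dB.
Stage 2: below threshold (-28.5 ≤ -19); passes unchanged; make-up brings it to -22.5 dB.

-22.5 dB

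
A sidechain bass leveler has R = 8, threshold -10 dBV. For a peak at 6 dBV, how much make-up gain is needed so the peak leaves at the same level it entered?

Without make-up, output = threshold + overshoot/8 = -10 + 2 = -8 dBV.
Gap to target: 14 dB.

14 dB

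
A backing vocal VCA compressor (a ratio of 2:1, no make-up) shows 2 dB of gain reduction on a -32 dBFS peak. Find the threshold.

Let T be the threshold. Output overshoot = (input overshoot)/R, so -34 − T = (-32 − T)/2.
2·(-34 − T) = -32 − T → 1·T = -68 − (-32) = -36.
T = -36/1 = -36 dBFS.

-36 dBFS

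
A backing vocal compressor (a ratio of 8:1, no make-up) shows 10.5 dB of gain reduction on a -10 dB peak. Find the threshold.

Let T be the threshold. Output overshoot = (input overshoot)/R, so -20.5 − T = (-10 − T)/8.
8·(-20.5 − T) = -10 − T → 7·T = -164 − (-10) = -154.
T = -154/7 = -22 dB.

-22 dB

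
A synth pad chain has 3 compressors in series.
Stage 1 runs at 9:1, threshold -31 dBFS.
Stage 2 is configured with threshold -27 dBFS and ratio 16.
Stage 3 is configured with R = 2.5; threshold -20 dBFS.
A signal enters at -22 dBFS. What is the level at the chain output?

-30 dBFS

Stage 1: overshoot 9 dB → 9/9 = 1 dB → -30 dBFS.
Stage 2: below threshold (-30 ≤ -27); passes unchanged; output -30 dBFS.
Stage 3: -30 dBFS is at or below the -20 dBFS threshold — no compression; output -30 dBFS.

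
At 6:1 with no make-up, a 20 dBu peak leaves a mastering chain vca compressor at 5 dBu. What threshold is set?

2 dBu

Gain reduction = 20 − 5 = 15 dB; output overshoot = GR / (R − 1) = 15 / 5 = 3 dB.
Threshold = output − output overshoot = 5 − 3 = 2 dBu.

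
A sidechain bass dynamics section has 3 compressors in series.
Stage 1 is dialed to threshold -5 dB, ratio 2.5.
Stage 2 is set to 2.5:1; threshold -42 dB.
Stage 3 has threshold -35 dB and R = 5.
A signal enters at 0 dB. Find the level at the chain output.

Stage 1: overshoot 5 dB → 5/2.5 = 2 dB → -3 dB.
Stage 2: overshoot 39 dB → 39/2.5 = 15.6 dB → -26.4 dB.
Stage 3: overshoot 8.6 dB → 8.6/5 = 1.72 dB → -33.28 dB.

-33.28 dB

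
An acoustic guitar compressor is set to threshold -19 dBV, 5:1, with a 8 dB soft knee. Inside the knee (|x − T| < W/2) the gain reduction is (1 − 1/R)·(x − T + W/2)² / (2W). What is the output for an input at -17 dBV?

-18.8 dBV

x − T + W/2 = -17 − (-19) + 4 = 6.
GR = (1 − 1/5) × 6² / 16 = 0.8 × 36 / 16 = 1.8 dB.
Output = -17 − 1.8 = -18.8 dBV.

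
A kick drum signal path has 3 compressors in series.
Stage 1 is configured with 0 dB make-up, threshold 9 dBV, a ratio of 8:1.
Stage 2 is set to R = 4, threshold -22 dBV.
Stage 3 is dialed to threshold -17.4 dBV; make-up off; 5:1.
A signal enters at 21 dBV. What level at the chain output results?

Stage 1: 21 dBV is 12 dB over 9 dBV; at 8:1 that becomes 1.5 dB over, giving 10.5 dBV.
Stage 2: 32.5 dB above -22 dBV, reduced 4:1 to 8.125 dB above → -13.875 dBV.
Stage 3: -13.875 dBV is 3.525 dB over -17.4 dBV; at 5:1 that becomes 0.705 dB over, giving -16.695 dBV.

-16.695 dBV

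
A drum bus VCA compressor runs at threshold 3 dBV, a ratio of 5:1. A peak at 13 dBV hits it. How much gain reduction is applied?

8 dB

13 dBV exceeds the threshold by 10 dB.
A 5:1 ratio leaves 2 dB of that excess.
Gain reduction = 10 − 2 = 8 dB.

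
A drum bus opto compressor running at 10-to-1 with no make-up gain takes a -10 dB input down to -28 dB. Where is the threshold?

-30 dB

Let T be the threshold. Output overshoot = (input overshoot)/R, so -28 − T = (-10 − T)/10.
10·(-28 − T) = -10 − T → 9·T = -280 − (-10) = -270.
T = -270/9 = -30 dB.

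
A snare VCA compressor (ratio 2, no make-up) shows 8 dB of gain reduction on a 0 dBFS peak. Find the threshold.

Let T be the threshold. Output overshoot = (input overshoot)/R, so -8 − T = (0 − T)/2.
2·(-8 − T) = 0 − T → 1·T = -16 − 0 = -16.
T = -16/1 = -16 dBFS.

-16 dBFS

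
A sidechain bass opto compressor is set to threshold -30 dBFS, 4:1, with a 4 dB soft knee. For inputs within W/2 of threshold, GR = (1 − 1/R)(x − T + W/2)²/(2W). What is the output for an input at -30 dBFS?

x − T + W/2 = -30 − (-30) + 2 = 2.
GR = (1 − 1/4) × 2² / 8 = 0.75 × 4 / 8 = 0.375 dB.
Output = -30 − 0.375 = -30.375 dBFS.

-30.375 dBFS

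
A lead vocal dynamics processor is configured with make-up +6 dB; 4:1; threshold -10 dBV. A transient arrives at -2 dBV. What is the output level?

-2 dBV

The input is 8 dB above the -10 dBV threshold.
At 4:1 the overshoot is divided by 4, leaving 2 dB above threshold.
Output = -10 + 2 = -8 dBV; make-up adds 6 dB, giving -2 dBV.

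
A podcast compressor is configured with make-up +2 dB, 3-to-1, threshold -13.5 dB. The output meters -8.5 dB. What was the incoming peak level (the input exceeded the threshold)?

-4.5 dB

Before make-up, the level was -8.5 − 2 = -10.5 dB.
That's 3 dB above the -13.5 dB threshold.
Before 3:1 compression the overshoot was 3 × 3 = 9 dB, so input = -13.5 + 9 = -4.5 dB.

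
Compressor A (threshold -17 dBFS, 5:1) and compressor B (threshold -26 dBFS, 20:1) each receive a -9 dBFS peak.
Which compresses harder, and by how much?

A: 8 dB over, compressed to 1.6 dB over, so 6.4 dB of GR.
B: 17 dB over, compressed to 0.85 dB over, so 16.15 dB of GR.
Difference: 9.75 dB in favour of B.

B, by 9.75 dB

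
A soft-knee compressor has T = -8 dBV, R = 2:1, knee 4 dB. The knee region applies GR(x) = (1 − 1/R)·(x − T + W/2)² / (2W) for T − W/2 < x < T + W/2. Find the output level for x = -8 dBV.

-8.25 dBV

x − T + W/2 = -8 − (-8) + 2 = 2.
GR = (1 − 1/2) × 2² / 8 = 0.5 × 4 / 8 = 0.25 dB.
Output = -8 − 0.25 = -8.25 dBV.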